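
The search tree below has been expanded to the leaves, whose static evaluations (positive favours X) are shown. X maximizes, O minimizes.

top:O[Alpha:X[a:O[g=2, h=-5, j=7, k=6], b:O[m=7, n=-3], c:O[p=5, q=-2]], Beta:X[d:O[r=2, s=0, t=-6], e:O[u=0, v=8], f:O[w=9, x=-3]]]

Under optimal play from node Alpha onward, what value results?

-2

a (O): min(2, -5, 7, 6) = -5
b (O): min(7, -3) = -3
c (O): min(5, -2) = -2
Alpha (X): max(-5, -3, -2) = -2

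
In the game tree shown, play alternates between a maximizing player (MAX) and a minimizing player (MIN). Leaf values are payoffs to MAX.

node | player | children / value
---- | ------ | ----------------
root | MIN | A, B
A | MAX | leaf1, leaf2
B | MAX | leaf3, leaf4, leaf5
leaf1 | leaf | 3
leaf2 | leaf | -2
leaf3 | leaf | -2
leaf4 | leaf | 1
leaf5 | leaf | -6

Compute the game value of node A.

3

A (MAX): max(3, -2) = 3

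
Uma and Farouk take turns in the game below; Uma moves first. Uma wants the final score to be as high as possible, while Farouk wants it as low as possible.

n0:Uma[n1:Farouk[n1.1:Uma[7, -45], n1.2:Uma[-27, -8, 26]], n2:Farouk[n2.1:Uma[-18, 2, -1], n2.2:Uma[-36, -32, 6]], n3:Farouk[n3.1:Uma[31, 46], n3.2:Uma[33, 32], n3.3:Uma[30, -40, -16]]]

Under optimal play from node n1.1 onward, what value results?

7

n1.1 (Uma): max(7, -45) = 7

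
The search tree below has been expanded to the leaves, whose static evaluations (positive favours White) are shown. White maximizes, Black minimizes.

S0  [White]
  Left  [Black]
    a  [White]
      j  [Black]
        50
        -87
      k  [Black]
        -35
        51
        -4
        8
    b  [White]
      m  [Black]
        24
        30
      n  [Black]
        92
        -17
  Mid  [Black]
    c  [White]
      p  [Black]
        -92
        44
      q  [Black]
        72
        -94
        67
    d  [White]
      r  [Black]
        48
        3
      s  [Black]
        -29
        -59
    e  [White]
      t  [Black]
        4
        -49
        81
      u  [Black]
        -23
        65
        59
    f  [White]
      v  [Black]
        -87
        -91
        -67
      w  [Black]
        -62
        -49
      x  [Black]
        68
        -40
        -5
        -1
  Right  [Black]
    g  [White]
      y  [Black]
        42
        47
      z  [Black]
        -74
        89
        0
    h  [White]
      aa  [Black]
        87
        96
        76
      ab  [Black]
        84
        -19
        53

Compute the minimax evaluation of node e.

t (Black): min(4, -49, 81) = -49
u (Black): min(-23, 65, 59) = -23
e (White): max(-49, -23) = -23

-23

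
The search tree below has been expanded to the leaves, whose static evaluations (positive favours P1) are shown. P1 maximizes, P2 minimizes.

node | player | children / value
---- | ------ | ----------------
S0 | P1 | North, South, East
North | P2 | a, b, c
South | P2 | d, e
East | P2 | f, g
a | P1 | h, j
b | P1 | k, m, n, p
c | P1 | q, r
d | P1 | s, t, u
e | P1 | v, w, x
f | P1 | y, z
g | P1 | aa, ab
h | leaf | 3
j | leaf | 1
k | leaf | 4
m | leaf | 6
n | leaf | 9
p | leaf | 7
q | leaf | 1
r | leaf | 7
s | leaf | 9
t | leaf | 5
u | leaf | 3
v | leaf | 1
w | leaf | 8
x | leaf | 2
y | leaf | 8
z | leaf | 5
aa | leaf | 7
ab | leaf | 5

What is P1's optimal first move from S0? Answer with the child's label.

South

a (P1): max(3, 1) = 3
b (P1): max(4, 6, 9, 7) = 9
c (P1): max(1, 7) = 7
North (P2): min(3, 9, 7) = 3
d (P1): max(9, 5, 3) = 9
e (P1): max(1, 8, 2) = 8
South (P2): min(9, 8) = 8
f (P1): max(8, 5) = 8
g (P1): max(7, 5) = 7
East (P2): min(8, 7) = 7
S0 (P1): max(3, 8, 7) = 8
P1 at S0 wants the highest of {North=3, South=8, East=7}, so chooses South.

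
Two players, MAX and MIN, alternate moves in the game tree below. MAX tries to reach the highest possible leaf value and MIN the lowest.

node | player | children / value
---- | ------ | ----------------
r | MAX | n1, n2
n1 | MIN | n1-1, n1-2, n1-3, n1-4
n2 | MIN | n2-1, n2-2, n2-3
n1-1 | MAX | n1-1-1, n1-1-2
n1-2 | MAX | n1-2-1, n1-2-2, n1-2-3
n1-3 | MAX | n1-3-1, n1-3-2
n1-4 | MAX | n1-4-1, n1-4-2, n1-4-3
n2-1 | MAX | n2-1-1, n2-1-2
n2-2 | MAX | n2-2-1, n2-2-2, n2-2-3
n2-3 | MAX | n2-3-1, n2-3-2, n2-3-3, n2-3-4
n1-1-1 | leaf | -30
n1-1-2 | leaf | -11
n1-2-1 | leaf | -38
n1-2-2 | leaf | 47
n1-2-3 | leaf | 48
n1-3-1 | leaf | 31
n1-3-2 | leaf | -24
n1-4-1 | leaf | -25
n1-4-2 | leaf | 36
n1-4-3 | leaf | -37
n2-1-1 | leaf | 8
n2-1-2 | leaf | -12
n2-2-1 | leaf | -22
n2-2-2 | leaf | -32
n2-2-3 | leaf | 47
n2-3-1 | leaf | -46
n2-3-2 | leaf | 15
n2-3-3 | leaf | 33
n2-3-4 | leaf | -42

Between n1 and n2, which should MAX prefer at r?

n2

n1-1 (MAX): max(-30, -11) = -11
n1-2 (MAX): max(-38, 47, 48) = 48
n1-3 (MAX): max(31, -24) = 31
n1-4 (MAX): max(-25, 36, -37) = 36
n1 (MIN): min(-11, 48, 31, 36) = -11
n2-1 (MAX): max(8, -12) = 8
n2-2 (MAX): max(-22, -32, 47) = 47
n2-3 (MAX): max(-46, 15, 33, -42) = 33
n2 (MIN): min(8, 47, 33) = 8
MAX prefers the higher value; n1=-11, n2=8. n2 is better since 8 > -11.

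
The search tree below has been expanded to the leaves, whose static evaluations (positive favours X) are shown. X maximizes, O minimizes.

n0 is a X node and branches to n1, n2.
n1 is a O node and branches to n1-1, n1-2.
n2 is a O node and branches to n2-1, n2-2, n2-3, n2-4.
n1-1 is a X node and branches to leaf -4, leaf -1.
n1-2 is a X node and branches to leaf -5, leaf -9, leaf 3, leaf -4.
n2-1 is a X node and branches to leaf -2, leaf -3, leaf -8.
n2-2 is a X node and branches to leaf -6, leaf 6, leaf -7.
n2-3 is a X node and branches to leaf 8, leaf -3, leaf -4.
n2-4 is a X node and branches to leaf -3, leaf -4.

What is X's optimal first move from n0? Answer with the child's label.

n1

n1-1 (X): max(-4, -1) = -1
n1-2 (X): max(-5, -9, 3, -4) = 3
n1 (O): min(-1, 3) = -1
n2-1 (X): max(-2, -3, -8) = -2
n2-2 (X): max(-6, 6, -7) = 6
n2-3 (X): max(8, -3, -4) = 8
n2-4 (X): max(-3, -4) = -3
n2 (O): min(-2, 6, 8, -3) = -3
n0 (X): max(-1, -3) = -1
X at n0 wants the highest of {n1=-1, n2=-3}, so chooses n1.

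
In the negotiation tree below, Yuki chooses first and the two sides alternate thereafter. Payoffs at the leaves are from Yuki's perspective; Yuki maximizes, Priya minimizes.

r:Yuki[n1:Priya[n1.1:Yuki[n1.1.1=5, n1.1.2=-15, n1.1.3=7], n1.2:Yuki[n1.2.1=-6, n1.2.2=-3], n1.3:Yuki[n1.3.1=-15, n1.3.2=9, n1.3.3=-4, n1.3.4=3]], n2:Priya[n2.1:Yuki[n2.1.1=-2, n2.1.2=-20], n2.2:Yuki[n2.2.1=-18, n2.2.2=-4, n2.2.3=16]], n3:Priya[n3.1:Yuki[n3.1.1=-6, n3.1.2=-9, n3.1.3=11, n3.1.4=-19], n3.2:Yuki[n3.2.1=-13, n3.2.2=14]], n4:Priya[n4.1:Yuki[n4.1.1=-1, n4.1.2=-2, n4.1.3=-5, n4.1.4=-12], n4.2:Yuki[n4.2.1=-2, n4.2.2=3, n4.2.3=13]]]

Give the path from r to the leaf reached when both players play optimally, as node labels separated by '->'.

r -> n3 -> n3.1 -> n3.1.3

n1.1 (Yuki): max(5, -15, 7) = 7
n1.2 (Yuki): max(-6, -3) = -3
n1.3 (Yuki): max(-15, 9, -4, 3) = 9
n1 (Priya): min(7, -3, 9) = -3
n2.1 (Yuki): max(-2, -20) = -2
n2.2 (Yuki): max(-18, -4, 16) = 16
n2 (Priya): min(-2, 16) = -2
n3.1 (Yuki): max(-6, -9, 11, -19) = 11
n3.2 (Yuki): max(-13, 14) = 14
n3 (Priya): min(11, 14) = 11
n4.1 (Yuki): max(-1, -2, -5, -12) = -1
n4.2 (Yuki): max(-2, 3, 13) = 13
n4 (Priya): min(-1, 13) = -1
r (Yuki): max(-3, -2, 11, -1) = 11
At r, Yuki picks n3 (highest: 11).
At n3, Priya picks n3.1 (lowest: 11).
At n3.1, Yuki picks n3.1.3 (highest: 11).
Terminal value 11.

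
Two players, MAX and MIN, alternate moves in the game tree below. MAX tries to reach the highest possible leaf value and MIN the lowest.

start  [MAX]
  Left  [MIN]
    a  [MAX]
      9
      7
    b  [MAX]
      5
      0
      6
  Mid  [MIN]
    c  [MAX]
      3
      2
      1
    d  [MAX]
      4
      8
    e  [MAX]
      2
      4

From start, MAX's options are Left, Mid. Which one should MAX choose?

a (MAX): max(9, 7) = 9
b (MAX): max(5, 0, 6) = 6
Left (MIN): min(9, 6) = 6
c (MAX): max(3, 2, 1) = 3
d (MAX): max(4, 8) = 8
e (MAX): max(2, 4) = 4
Mid (MIN): min(3, 8, 4) = 3
start (MAX): max(6, 3) = 6
MAX at start wants the highest of {Left=6, Mid=3}, so chooses Left.

Left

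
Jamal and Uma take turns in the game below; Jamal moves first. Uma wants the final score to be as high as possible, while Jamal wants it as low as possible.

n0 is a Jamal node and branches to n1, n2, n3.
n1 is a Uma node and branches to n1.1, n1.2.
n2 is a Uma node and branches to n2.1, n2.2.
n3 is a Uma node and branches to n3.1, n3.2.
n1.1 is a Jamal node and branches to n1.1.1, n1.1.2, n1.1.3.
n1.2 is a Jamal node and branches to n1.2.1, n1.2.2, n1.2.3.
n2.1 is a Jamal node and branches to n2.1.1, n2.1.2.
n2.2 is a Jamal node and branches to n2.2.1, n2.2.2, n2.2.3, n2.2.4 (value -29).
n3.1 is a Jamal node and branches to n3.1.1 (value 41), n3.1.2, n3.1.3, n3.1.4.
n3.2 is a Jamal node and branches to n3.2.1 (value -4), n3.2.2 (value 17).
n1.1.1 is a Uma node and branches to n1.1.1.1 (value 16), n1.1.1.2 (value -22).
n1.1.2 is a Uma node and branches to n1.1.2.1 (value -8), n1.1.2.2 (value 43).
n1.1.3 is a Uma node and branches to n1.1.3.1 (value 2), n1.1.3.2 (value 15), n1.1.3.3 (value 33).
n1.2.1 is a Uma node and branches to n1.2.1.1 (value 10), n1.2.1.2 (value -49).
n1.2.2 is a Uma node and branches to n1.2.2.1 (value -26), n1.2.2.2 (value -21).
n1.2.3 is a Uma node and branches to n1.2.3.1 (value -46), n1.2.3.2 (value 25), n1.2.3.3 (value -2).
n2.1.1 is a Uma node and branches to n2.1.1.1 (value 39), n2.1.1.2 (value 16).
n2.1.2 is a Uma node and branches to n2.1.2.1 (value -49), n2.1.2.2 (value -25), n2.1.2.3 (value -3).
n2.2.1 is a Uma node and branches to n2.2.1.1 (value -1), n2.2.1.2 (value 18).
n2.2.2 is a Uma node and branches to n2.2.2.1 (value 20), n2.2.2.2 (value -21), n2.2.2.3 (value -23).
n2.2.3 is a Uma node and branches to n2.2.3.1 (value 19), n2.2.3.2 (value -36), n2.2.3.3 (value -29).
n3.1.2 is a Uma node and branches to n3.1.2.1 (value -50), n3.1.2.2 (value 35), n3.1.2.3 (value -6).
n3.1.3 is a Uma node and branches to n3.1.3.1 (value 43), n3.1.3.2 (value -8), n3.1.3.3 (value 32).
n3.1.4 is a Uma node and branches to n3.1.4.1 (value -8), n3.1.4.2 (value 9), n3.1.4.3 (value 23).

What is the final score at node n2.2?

-29

n2.2.1 (Uma): max(-1, 18) = 18
n2.2.2 (Uma): max(20, -21, -23) = 20
n2.2.3 (Uma): max(19, -36, -29) = 19
n2.2 (Jamal): min(18, 20, 19, -29) = -29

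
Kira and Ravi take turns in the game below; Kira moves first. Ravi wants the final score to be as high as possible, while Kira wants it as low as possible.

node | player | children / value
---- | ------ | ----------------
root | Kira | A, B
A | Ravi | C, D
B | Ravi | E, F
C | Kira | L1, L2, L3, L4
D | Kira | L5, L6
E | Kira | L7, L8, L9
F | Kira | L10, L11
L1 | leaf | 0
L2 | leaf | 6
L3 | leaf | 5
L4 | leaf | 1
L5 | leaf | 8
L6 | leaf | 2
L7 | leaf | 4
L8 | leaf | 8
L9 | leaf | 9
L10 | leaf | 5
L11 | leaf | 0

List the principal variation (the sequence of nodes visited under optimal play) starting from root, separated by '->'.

C (Kira): min(0, 6, 5, 1) = 0
D (Kira): min(8, 2) = 2
A (Ravi): max(0, 2) = 2
E (Kira): min(4, 8, 9) = 4
F (Kira): min(5, 0) = 0
B (Ravi): max(4, 0) = 4
root (Kira): min(2, 4) = 2
At root, Kira picks A (lowest: 2).
At A, Ravi picks D (highest: 2).
At D, Kira picks L6 (lowest: 2).
Terminal value 2.

root -> A -> D -> L6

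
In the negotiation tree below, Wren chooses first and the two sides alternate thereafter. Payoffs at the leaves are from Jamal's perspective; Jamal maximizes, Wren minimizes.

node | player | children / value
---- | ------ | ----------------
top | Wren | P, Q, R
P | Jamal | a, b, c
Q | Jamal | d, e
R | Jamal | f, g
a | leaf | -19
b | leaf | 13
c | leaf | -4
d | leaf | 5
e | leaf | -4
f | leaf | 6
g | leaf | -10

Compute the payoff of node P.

13

P (Jamal): max(-19, 13, -4) = 13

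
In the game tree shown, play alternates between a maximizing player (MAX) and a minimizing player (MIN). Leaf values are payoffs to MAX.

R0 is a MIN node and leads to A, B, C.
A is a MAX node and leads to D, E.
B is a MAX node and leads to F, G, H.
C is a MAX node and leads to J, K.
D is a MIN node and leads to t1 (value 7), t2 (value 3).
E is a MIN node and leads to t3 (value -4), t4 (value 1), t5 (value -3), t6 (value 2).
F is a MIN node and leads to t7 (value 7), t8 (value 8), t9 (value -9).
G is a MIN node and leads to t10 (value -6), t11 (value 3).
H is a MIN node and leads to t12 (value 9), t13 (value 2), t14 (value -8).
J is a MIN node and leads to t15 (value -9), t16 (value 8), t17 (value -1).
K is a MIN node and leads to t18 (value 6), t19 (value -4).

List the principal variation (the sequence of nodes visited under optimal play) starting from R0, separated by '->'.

D (MIN): min(7, 3) = 3
E (MIN): min(-4, 1, -3, 2) = -4
A (MAX): max(3, -4) = 3
F (MIN): min(7, 8, -9) = -9
G (MIN): min(-6, 3) = -6
H (MIN): min(9, 2, -8) = -8
B (MAX): max(-9, -6, -8) = -6
J (MIN): min(-9, 8, -1) = -9
K (MIN): min(6, -4) = -4
C (MAX): max(-9, -4) = -4
R0 (MIN): min(3, -6, -4) = -6
At R0, MIN picks B (lowest: -6).
At B, MAX picks G (highest: -6).
At G, MIN picks t10 (lowest: -6).
Terminal value -6.

R0 -> B -> G -> t10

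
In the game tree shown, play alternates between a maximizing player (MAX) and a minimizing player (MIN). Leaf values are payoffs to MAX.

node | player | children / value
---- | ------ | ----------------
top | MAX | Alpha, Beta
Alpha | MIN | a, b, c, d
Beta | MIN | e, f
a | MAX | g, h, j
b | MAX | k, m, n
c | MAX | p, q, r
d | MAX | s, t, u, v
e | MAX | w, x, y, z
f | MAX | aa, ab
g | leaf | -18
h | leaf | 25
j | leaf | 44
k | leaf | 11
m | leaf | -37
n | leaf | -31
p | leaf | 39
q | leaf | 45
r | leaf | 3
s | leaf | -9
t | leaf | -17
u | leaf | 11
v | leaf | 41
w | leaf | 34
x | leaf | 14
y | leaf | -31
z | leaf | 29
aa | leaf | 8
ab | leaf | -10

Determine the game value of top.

a (MAX): max(-18, 25, 44) = 44
b (MAX): max(11, -37, -31) = 11
c (MAX): max(39, 45, 3) = 45
d (MAX): max(-9, -17, 11, 41) = 41
Alpha (MIN): min(44, 11, 45, 41) = 11
e (MAX): max(34, 14, -31, 29) = 34
f (MAX): max(8, -10) = 8
Beta (MIN): min(34, 8) = 8
top (MAX): max(11, 8) = 11

11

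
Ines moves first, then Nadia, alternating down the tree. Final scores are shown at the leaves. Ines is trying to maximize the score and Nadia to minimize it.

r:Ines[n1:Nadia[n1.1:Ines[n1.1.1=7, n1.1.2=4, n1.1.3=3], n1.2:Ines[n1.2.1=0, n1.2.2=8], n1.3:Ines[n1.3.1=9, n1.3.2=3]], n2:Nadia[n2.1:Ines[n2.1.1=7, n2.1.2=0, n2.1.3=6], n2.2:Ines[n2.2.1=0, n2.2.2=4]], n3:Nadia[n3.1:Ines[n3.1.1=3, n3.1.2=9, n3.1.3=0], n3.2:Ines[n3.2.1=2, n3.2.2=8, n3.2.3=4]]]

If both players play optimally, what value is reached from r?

n1.1 (Ines): max(7, 4, 3) = 7
n1.2 (Ines): max(0, 8) = 8
n1.3 (Ines): max(9, 3) = 9
n1 (Nadia): min(7, 8, 9) = 7
n2.1 (Ines): max(7, 0, 6) = 7
n2.2 (Ines): max(0, 4) = 4
n2 (Nadia): min(7, 4) = 4
n3.1 (Ines): max(3, 9, 0) = 9
n3.2 (Ines): max(2, 8, 4) = 8
n3 (Nadia): min(9, 8) = 8
r (Ines): max(7, 4, 8) = 8

8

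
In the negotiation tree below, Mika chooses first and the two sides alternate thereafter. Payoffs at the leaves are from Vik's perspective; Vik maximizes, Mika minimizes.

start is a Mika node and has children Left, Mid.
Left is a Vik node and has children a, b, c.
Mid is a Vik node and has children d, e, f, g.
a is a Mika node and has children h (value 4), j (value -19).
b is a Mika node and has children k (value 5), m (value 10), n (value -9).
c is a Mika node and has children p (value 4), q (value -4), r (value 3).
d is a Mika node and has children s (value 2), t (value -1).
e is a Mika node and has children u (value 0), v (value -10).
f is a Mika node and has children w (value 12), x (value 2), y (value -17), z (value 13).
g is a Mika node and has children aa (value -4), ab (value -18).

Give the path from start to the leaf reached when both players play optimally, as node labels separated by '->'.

a (Mika): min(4, -19) = -19
b (Mika): min(5, 10, -9) = -9
c (Mika): min(4, -4, 3) = -4
Left (Vik): max(-19, -9, -4) = -4
d (Mika): min(2, -1) = -1
e (Mika): min(0, -10) = -10
f (Mika): min(12, 2, -17, 13) = -17
g (Mika): min(-4, -18) = -18
Mid (Vik): max(-1, -10, -17, -18) = -1
start (Mika): min(-4, -1) = -4
At start, Mika picks Left (lowest: -4).
At Left, Vik picks c (highest: -4).
At c, Mika picks q (lowest: -4).
Terminal value -4.

start -> Left -> c -> q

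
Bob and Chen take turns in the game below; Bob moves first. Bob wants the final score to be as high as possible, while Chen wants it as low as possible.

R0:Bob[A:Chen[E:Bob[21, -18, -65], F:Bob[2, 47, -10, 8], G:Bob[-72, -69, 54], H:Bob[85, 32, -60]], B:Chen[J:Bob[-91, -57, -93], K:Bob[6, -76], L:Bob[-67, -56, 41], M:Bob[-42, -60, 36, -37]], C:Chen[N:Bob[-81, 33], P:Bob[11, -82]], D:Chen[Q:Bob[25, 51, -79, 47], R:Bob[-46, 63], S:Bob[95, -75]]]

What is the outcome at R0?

E (Bob): max(21, -18, -65) = 21
F (Bob): max(2, 47, -10, 8) = 47
G (Bob): max(-72, -69, 54) = 54
H (Bob): max(85, 32, -60) = 85
A (Chen): min(21, 47, 54, 85) = 21
J (Bob): max(-91, -57, -93) = -57
K (Bob): max(6, -76) = 6
L (Bob): max(-67, -56, 41) = 41
M (Bob): max(-42, -60, 36, -37) = 36
B (Chen): min(-57, 6, 41, 36) = -57
N (Bob): max(-81, 33) = 33
P (Bob): max(11, -82) = 11
C (Chen): min(33, 11) = 11
Q (Bob): max(25, 51, -79, 47) = 51
R (Bob): max(-46, 63) = 63
S (Bob): max(95, -75) = 95
D (Chen): min(51, 63, 95) = 51
R0 (Bob): max(21, -57, 11, 51) = 51

51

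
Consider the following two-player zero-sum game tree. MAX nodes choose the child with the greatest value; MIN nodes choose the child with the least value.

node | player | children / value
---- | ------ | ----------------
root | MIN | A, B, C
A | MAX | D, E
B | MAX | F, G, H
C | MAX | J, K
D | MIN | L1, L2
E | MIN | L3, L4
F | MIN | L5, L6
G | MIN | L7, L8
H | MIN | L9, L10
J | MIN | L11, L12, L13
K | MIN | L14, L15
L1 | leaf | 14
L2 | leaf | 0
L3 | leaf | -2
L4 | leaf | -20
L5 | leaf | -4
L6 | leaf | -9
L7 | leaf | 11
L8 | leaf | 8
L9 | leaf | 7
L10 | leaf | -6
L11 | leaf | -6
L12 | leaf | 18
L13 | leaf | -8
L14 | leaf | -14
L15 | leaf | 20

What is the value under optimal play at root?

-8

D (MIN): min(14, 0) = 0
E (MIN): min(-2, -20) = -20
A (MAX): max(0, -20) = 0
F (MIN): min(-4, -9) = -9
G (MIN): min(11, 8) = 8
H (MIN): min(7, -6) = -6
B (MAX): max(-9, 8, -6) = 8
J (MIN): min(-6, 18, -8) = -8
K (MIN): min(-14, 20) = -14
C (MAX): max(-8, -14) = -8
root (MIN): min(0, 8, -8) = -8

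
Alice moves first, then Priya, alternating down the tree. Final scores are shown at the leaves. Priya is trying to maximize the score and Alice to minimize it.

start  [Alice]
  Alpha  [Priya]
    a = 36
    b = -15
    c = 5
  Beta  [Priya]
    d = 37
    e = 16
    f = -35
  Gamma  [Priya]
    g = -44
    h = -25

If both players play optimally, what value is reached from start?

-25

Alpha (Priya): max(36, -15, 5) = 36
Beta (Priya): max(37, 16, -35) = 37
Gamma (Priya): max(-44, -25) = -25
start (Alice): min(36, 37, -25) = -25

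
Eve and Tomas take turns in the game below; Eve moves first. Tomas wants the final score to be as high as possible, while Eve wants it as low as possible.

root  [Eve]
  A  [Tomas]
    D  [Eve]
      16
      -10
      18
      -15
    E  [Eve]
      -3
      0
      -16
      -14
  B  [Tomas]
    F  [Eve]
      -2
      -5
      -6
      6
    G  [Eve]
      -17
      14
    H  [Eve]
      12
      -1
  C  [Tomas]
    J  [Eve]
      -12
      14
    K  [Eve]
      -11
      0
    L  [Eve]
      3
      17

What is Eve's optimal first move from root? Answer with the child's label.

D (Eve): min(16, -10, 18, -15) = -15
E (Eve): min(-3, 0, -16, -14) = -16
A (Tomas): max(-15, -16) = -15
F (Eve): min(-2, -5, -6, 6) = -6
G (Eve): min(-17, 14) = -17
H (Eve): min(12, -1) = -1
B (Tomas): max(-6, -17, -1) = -1
J (Eve): min(-12, 14) = -12
K (Eve): min(-11, 0) = -11
L (Eve): min(3, 17) = 3
C (Tomas): max(-12, -11, 3) = 3
root (Eve): min(-15, -1, 3) = -15
Eve at root wants the lowest of {A=-15, B=-1, C=3}, so chooses A.

A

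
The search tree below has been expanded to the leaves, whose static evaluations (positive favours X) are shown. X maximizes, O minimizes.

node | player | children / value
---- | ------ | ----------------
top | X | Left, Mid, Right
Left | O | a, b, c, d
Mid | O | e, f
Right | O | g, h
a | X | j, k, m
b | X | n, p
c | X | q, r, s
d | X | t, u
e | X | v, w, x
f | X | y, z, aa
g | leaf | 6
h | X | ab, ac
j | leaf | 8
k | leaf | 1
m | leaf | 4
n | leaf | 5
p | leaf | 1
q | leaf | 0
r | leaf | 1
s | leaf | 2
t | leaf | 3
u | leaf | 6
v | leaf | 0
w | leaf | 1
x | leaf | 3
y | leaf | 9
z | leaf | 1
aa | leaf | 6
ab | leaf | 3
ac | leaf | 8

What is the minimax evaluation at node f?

9

f (X): max(9, 1, 6) = 9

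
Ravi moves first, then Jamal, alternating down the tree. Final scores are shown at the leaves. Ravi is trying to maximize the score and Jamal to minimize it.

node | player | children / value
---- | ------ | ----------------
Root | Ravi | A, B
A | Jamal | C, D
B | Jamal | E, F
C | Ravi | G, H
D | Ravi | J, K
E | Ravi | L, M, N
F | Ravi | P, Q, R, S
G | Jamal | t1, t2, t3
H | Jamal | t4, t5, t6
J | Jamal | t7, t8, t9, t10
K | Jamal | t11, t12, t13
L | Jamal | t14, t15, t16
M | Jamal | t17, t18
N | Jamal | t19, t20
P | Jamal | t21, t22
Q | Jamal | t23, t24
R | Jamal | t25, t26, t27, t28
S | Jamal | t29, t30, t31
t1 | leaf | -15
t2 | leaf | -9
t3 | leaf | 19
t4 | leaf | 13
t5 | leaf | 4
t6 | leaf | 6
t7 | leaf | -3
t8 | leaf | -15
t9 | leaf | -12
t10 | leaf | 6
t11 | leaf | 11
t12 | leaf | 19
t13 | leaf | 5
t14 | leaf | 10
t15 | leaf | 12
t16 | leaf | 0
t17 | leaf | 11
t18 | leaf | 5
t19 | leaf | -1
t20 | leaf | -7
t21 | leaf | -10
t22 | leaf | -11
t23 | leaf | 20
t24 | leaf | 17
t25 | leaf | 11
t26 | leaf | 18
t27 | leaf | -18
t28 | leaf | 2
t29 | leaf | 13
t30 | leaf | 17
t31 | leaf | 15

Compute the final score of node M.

M (Jamal): min(11, 5) = 5

5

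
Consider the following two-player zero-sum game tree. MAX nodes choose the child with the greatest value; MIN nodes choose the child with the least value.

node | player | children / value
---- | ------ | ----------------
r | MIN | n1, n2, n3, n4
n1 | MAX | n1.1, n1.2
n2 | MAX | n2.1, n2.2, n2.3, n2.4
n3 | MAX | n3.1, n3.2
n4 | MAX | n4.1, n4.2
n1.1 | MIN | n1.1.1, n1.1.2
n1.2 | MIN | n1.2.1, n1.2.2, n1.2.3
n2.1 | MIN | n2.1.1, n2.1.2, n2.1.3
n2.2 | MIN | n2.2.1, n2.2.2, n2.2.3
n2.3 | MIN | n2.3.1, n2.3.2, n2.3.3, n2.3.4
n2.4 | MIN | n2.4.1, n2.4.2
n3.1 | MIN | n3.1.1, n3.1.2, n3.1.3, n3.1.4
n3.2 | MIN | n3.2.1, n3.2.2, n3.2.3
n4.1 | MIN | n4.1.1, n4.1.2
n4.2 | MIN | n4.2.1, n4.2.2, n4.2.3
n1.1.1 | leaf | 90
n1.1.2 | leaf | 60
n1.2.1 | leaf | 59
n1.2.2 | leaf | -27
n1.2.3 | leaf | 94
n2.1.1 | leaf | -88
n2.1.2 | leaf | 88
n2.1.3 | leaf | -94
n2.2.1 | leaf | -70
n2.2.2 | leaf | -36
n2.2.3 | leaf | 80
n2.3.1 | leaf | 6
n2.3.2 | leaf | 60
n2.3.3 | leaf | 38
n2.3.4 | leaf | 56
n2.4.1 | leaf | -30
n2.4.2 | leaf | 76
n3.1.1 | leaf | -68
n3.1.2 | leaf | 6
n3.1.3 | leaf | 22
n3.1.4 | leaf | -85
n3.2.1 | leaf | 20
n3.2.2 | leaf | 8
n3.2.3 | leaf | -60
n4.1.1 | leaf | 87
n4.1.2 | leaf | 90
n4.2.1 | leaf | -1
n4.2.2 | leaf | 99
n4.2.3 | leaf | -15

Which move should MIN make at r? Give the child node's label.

n3

n1.1 (MIN): min(90, 60) = 60
n1.2 (MIN): min(59, -27, 94) = -27
n1 (MAX): max(60, -27) = 60
n2.1 (MIN): min(-88, 88, -94) = -94
n2.2 (MIN): min(-70, -36, 80) = -70
n2.3 (MIN): min(6, 60, 38, 56) = 6
n2.4 (MIN): min(-30, 76) = -30
n2 (MAX): max(-94, -70, 6, -30) = 6
n3.1 (MIN): min(-68, 6, 22, -85) = -85
n3.2 (MIN): min(20, 8, -60) = -60
n3 (MAX): max(-85, -60) = -60
n4.1 (MIN): min(87, 90) = 87
n4.2 (MIN): min(-1, 99, -15) = -15
n4 (MAX): max(87, -15) = 87
r (MIN): min(60, 6, -60, 87) = -60
MIN at r wants the lowest of {n1=60, n2=6, n3=-60, n4=87}, so chooses n3.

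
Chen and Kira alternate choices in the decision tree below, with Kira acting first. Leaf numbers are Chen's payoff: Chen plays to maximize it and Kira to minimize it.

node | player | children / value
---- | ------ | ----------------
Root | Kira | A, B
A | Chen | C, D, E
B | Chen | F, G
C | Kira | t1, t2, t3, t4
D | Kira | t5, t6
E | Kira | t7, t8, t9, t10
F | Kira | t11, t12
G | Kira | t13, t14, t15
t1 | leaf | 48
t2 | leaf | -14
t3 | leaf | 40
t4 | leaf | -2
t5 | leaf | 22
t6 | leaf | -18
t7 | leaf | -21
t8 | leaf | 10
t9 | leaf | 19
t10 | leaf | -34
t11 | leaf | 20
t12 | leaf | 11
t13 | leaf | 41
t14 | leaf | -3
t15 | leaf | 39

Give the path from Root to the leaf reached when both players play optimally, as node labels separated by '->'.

Root -> A -> C -> t2

C (Kira): min(48, -14, 40, -2) = -14
D (Kira): min(22, -18) = -18
E (Kira): min(-21, 10, 19, -34) = -34
A (Chen): max(-14, -18, -34) = -14
F (Kira): min(20, 11) = 11
G (Kira): min(41, -3, 39) = -3
B (Chen): max(11, -3) = 11
Root (Kira): min(-14, 11) = -14
At Root, Kira picks A (lowest: -14).
At A, Chen picks C (highest: -14).
At C, Kira picks t2 (lowest: -14).
Terminal value -14.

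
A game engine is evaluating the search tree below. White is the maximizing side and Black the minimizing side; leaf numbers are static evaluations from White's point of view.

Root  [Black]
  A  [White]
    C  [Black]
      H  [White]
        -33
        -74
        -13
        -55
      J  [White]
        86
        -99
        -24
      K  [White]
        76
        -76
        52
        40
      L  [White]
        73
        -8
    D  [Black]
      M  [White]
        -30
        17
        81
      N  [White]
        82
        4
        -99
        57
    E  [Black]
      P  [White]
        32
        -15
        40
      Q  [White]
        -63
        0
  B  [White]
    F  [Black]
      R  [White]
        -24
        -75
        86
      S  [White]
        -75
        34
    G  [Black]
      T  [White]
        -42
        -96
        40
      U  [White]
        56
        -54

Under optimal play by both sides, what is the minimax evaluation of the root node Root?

H (White): max(-33, -74, -13, -55) = -13
J (White): max(86, -99, -24) = 86
K (White): max(76, -76, 52, 40) = 76
L (White): max(73, -8) = 73
C (Black): min(-13, 86, 76, 73) = -13
M (White): max(-30, 17, 81) = 81
N (White): max(82, 4, -99, 57) = 82
D (Black): min(81, 82) = 81
P (White): max(32, -15, 40) = 40
Q (White): max(-63, 0) = 0
E (Black): min(40, 0) = 0
A (White): max(-13, 81, 0) = 81
R (White): max(-24, -75, 86) = 86
S (White): max(-75, 34) = 34
F (Black): min(86, 34) = 34
T (White): max(-42, -96, 40) = 40
U (White): max(56, -54) = 56
G (Black): min(40, 56) = 40
B (White): max(34, 40) = 40
Root (Black): min(81, 40) = 40

40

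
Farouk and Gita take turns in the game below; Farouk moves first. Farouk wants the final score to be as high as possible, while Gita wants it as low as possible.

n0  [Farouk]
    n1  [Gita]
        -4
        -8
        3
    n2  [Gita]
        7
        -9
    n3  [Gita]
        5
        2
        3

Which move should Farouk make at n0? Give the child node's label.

n3

n1 (Gita): min(-4, -8, 3) = -8
n2 (Gita): min(7, -9) = -9
n3 (Gita): min(5, 2, 3) = 2
n0 (Farouk): max(-8, -9, 2) = 2
Farouk at n0 wants the highest of {n1=-8, n2=-9, n3=2}, so chooses n3.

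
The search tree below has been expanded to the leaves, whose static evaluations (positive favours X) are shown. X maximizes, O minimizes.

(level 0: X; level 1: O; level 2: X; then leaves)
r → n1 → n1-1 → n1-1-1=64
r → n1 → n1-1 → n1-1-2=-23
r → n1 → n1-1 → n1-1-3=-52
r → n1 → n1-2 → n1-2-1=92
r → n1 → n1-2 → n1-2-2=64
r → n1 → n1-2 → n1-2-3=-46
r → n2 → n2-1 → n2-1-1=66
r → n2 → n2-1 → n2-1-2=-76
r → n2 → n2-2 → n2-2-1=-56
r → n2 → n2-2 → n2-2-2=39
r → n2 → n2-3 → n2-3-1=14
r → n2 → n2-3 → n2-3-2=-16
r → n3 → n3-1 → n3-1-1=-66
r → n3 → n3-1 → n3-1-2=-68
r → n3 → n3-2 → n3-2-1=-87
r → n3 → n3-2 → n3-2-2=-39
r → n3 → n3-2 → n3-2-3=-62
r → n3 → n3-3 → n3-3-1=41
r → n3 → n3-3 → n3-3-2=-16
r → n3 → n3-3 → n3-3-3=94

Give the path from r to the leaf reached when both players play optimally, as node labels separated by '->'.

n1-1 (X): max(64, -23, -52) = 64
n1-2 (X): max(92, 64, -46) = 92
n1 (O): min(64, 92) = 64
n2-1 (X): max(66, -76) = 66
n2-2 (X): max(-56, 39) = 39
n2-3 (X): max(14, -16) = 14
n2 (O): min(66, 39, 14) = 14
n3-1 (X): max(-66, -68) = -66
n3-2 (X): max(-87, -39, -62) = -39
n3-3 (X): max(41, -16, 94) = 94
n3 (O): min(-66, -39, 94) = -66
r (X): max(64, 14, -66) = 64
At r, X picks n1 (highest: 64).
At n1, O picks n1-1 (lowest: 64).
At n1-1, X picks n1-1-1 (highest: 64).
Terminal value 64.

r -> n1 -> n1-1 -> n1-1-1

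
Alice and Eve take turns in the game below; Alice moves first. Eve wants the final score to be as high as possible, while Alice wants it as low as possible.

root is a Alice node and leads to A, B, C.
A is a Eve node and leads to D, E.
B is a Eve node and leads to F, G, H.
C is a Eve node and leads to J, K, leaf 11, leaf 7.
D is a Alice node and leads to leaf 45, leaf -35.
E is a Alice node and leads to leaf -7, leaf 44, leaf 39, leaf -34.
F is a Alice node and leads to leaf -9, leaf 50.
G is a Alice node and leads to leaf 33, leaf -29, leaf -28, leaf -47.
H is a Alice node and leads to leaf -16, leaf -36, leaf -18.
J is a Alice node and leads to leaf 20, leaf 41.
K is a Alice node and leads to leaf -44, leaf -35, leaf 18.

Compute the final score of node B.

F (Alice): min(-9, 50) = -9
G (Alice): min(33, -29, -28, -47) = -47
H (Alice): min(-16, -36, -18) = -36
B (Eve): max(-9, -47, -36) = -9

-9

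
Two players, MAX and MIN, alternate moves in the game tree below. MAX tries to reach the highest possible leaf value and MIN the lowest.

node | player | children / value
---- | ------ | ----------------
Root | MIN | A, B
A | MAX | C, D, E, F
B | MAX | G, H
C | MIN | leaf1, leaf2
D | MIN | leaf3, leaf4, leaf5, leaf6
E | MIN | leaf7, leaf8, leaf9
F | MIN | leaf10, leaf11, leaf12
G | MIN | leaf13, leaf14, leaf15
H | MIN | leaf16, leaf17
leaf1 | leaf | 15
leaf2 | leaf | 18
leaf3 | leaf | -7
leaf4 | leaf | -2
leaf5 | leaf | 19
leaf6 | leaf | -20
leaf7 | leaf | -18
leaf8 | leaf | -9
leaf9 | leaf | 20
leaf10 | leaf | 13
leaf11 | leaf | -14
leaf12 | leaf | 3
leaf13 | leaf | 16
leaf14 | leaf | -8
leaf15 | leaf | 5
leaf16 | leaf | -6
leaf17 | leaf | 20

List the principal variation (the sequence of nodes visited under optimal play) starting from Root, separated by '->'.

C (MIN): min(15, 18) = 15
D (MIN): min(-7, -2, 19, -20) = -20
E (MIN): min(-18, -9, 20) = -18
F (MIN): min(13, -14, 3) = -14
A (MAX): max(15, -20, -18, -14) = 15
G (MIN): min(16, -8, 5) = -8
H (MIN): min(-6, 20) = -6
B (MAX): max(-8, -6) = -6
Root (MIN): min(15, -6) = -6
At Root, MIN picks B (lowest: -6).
At B, MAX picks H (highest: -6).
At H, MIN picks leaf16 (lowest: -6).
Terminal value -6.

Root -> B -> H -> leaf16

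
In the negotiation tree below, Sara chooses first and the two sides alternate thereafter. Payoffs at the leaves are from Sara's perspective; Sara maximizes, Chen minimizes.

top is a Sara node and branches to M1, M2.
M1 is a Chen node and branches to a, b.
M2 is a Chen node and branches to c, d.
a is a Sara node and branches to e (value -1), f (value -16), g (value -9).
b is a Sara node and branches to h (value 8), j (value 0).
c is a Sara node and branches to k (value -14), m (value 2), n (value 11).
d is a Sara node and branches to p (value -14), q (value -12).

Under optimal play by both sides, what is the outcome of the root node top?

-1

a (Sara): max(-1, -16, -9) = -1
b (Sara): max(8, 0) = 8
M1 (Chen): min(-1, 8) = -1
c (Sara): max(-14, 2, 11) = 11
d (Sara): max(-14, -12) = -12
M2 (Chen): min(11, -12) = -12
top (Sara): max(-1, -12) = -1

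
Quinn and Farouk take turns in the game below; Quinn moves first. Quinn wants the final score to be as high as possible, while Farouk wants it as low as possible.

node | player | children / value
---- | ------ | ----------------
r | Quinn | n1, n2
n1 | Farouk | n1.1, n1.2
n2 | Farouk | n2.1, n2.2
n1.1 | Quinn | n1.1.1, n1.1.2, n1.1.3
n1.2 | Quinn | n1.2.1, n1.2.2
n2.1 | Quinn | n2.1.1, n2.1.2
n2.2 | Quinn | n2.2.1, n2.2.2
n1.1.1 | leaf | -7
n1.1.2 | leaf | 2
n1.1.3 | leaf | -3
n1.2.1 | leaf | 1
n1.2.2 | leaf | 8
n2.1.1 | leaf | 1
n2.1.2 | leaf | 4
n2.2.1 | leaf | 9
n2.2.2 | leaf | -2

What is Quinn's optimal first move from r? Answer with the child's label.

n1.1 (Quinn): max(-7, 2, -3) = 2
n1.2 (Quinn): max(1, 8) = 8
n1 (Farouk): min(2, 8) = 2
n2.1 (Quinn): max(1, 4) = 4
n2.2 (Quinn): max(9, -2) = 9
n2 (Farouk): min(4, 9) = 4
r (Quinn): max(2, 4) = 4
Quinn at r wants the highest of {n1=2, n2=4}, so chooses n2.

n2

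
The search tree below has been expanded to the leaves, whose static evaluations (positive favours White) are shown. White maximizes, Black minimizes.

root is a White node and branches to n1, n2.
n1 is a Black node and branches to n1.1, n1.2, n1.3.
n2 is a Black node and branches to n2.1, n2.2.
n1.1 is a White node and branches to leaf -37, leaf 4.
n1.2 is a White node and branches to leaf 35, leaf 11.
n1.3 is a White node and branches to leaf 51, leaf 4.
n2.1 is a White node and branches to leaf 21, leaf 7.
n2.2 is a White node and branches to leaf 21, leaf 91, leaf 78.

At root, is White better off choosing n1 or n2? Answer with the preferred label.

n1.1 (White): max(-37, 4) = 4
n1.2 (White): max(35, 11) = 35
n1.3 (White): max(51, 4) = 51
n1 (Black): min(4, 35, 51) = 4
n2.1 (White): max(21, 7) = 21
n2.2 (White): max(21, 91, 78) = 91
n2 (Black): min(21, 91) = 21
White prefers the higher value; n1=4, n2=21. n2 is better since 21 > 4.

n2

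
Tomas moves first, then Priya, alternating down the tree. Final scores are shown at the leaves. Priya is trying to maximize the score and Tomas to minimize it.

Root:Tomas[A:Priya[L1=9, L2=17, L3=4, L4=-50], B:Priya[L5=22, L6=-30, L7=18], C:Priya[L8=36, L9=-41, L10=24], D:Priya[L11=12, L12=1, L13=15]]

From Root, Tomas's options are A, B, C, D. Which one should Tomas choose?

D

A (Priya): max(9, 17, 4, -50) = 17
B (Priya): max(22, -30, 18) = 22
C (Priya): max(36, -41, 24) = 36
D (Priya): max(12, 1, 15) = 15
Root (Tomas): min(17, 22, 36, 15) = 15
Tomas at Root wants the lowest of {A=17, B=22, C=36, D=15}, so chooses D.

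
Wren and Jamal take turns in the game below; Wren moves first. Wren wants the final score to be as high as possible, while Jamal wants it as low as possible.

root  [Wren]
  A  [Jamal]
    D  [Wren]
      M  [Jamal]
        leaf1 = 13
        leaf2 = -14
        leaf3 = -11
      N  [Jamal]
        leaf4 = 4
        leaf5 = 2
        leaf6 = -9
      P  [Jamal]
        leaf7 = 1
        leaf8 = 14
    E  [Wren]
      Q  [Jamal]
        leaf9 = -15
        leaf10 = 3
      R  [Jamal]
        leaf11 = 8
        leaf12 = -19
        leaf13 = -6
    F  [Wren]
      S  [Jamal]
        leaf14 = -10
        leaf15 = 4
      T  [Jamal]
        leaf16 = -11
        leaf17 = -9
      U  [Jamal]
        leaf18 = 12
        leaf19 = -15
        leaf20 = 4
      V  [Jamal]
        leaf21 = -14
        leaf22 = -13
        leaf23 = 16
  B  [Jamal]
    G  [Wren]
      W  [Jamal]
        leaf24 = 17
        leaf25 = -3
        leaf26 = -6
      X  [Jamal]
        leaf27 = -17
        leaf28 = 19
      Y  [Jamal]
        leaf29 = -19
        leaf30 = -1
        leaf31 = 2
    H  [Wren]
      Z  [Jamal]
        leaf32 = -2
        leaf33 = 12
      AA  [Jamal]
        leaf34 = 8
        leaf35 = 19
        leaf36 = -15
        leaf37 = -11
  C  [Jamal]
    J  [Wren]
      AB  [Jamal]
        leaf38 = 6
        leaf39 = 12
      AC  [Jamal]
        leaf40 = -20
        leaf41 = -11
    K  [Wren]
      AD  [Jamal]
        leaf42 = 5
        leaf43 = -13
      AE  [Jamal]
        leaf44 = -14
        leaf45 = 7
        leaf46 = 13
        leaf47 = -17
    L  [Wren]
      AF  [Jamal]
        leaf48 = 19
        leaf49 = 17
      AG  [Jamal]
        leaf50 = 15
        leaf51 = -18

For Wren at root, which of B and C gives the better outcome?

W (Jamal): min(17, -3, -6) = -6
X (Jamal): min(-17, 19) = -17
Y (Jamal): min(-19, -1, 2) = -19
G (Wren): max(-6, -17, -19) = -6
Z (Jamal): min(-2, 12) = -2
AA (Jamal): min(8, 19, -15, -11) = -15
H (Wren): max(-2, -15) = -2
B (Jamal): min(-6, -2) = -6
AB (Jamal): min(6, 12) = 6
AC (Jamal): min(-20, -11) = -20
J (Wren): max(6, -20) = 6
AD (Jamal): min(5, -13) = -13
AE (Jamal): min(-14, 7, 13, -17) = -17
K (Wren): max(-13, -17) = -13
AF (Jamal): min(19, 17) = 17
AG (Jamal): min(15, -18) = -18
L (Wren): max(17, -18) = 17
C (Jamal): min(6, -13, 17) = -13
Wren prefers the higher value; B=-6, C=-13. B is better since -6 > -13.

B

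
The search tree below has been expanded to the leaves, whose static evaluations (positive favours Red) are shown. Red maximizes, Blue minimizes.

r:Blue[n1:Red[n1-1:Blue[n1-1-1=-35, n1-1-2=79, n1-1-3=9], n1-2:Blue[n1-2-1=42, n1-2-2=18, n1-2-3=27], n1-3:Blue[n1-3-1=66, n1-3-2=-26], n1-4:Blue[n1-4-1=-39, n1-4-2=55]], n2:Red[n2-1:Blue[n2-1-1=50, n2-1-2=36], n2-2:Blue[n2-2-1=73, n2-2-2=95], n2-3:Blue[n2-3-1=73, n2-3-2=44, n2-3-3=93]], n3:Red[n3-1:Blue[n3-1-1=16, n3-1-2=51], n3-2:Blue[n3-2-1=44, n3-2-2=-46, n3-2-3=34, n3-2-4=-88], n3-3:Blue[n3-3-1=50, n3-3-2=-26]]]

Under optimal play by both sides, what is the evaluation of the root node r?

16

n1-1 (Blue): min(-35, 79, 9) = -35
n1-2 (Blue): min(42, 18, 27) = 18
n1-3 (Blue): min(66, -26) = -26
n1-4 (Blue): min(-39, 55) = -39
n1 (Red): max(-35, 18, -26, -39) = 18
n2-1 (Blue): min(50, 36) = 36
n2-2 (Blue): min(73, 95) = 73
n2-3 (Blue): min(73, 44, 93) = 44
n2 (Red): max(36, 73, 44) = 73
n3-1 (Blue): min(16, 51) = 16
n3-2 (Blue): min(44, -46, 34, -88) = -88
n3-3 (Blue): min(50, -26) = -26
n3 (Red): max(16, -88, -26) = 16
r (Blue): min(18, 73, 16) = 16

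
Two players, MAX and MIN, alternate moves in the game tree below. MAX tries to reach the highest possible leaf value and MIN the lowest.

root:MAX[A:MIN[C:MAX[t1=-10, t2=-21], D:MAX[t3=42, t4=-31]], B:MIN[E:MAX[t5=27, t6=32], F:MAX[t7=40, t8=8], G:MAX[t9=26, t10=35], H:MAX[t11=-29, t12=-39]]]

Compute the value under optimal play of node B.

-29

E (MAX): max(27, 32) = 32
F (MAX): max(40, 8) = 40
G (MAX): max(26, 35) = 35
H (MAX): max(-29, -39) = -29
B (MIN): min(32, 40, 35, -29) = -29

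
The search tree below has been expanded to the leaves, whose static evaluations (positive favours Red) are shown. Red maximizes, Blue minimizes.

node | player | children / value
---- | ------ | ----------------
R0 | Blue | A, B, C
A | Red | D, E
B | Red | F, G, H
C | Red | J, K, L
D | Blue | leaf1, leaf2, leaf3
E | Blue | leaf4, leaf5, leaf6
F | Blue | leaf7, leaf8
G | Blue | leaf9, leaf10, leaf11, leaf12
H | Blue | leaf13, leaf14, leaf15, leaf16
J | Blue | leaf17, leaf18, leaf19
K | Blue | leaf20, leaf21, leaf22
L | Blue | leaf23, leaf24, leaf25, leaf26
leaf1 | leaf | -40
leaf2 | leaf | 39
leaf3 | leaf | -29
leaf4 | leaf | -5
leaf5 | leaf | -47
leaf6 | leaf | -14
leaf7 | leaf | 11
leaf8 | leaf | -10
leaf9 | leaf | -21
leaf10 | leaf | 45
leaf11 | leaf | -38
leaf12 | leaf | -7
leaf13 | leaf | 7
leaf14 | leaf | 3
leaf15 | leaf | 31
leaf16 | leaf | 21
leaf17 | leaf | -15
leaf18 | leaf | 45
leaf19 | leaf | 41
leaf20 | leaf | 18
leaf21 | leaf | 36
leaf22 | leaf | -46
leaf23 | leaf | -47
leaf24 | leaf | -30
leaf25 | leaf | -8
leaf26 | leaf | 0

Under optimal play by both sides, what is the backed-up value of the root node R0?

D (Blue): min(-40, 39, -29) = -40
E (Blue): min(-5, -47, -14) = -47
A (Red): max(-40, -47) = -40
F (Blue): min(11, -10) = -10
G (Blue): min(-21, 45, -38, -7) = -38
H (Blue): min(7, 3, 31, 21) = 3
B (Red): max(-10, -38, 3) = 3
J (Blue): min(-15, 45, 41) = -15
K (Blue): min(18, 36, -46) = -46
L (Blue): min(-47, -30, -8, 0) = -47
C (Red): max(-15, -46, -47) = -15
R0 (Blue): min(-40, 3, -15) = -40

-40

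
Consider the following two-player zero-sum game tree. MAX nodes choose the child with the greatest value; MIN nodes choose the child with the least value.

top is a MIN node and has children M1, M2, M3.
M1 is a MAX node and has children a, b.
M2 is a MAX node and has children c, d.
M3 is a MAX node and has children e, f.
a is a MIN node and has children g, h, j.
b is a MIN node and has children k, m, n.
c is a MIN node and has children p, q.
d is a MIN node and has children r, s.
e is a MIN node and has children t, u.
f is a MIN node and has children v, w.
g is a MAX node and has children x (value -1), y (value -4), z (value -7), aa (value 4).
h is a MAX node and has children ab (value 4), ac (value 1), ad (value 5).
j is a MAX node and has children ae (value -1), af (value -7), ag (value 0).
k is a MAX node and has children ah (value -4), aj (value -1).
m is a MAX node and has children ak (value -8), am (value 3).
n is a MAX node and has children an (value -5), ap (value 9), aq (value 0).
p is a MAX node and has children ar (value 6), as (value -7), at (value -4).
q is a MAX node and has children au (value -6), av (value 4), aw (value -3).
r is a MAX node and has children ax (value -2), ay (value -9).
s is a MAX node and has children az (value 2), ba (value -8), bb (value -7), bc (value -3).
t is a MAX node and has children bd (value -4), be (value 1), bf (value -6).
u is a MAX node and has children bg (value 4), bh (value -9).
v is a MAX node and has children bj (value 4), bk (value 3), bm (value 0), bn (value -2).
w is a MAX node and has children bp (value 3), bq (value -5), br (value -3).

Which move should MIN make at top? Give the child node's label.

g (MAX): max(-1, -4, -7, 4) = 4
h (MAX): max(4, 1, 5) = 5
j (MAX): max(-1, -7, 0) = 0
a (MIN): min(4, 5, 0) = 0
k (MAX): max(-4, -1) = -1
m (MAX): max(-8, 3) = 3
n (MAX): max(-5, 9, 0) = 9
b (MIN): min(-1, 3, 9) = -1
M1 (MAX): max(0, -1) = 0
p (MAX): max(6, -7, -4) = 6
q (MAX): max(-6, 4, -3) = 4
c (MIN): min(6, 4) = 4
r (MAX): max(-2, -9) = -2
s (MAX): max(2, -8, -7, -3) = 2
d (MIN): min(-2, 2) = -2
M2 (MAX): max(4, -2) = 4
t (MAX): max(-4, 1, -6) = 1
u (MAX): max(4, -9) = 4
e (MIN): min(1, 4) = 1
v (MAX): max(4, 3, 0, -2) = 4
w (MAX): max(3, -5, -3) = 3
f (MIN): min(4, 3) = 3
M3 (MAX): max(1, 3) = 3
top (MIN): min(0, 4, 3) = 0
MIN at top wants the lowest of {M1=0, M2=4, M3=3}, so chooses M1.

M1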